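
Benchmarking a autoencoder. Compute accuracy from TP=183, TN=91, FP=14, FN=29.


Accuracy = (TP+TN)/(TP+TN+FP+FN)
= (183+91)/(317)
= 274/317 = 86.44%

86.44%


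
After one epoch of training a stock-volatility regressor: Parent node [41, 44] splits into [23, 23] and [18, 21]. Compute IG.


Parent = [41, 44], H_parent = 0.9991
H_left = 1 (n=46), H_right = 0.9957 (n=39)
H_children = (46/85)·1 + (39/85)·0.9957 = 0.998
IG = 0.9991 - 0.998 = 0.0011

0.0011


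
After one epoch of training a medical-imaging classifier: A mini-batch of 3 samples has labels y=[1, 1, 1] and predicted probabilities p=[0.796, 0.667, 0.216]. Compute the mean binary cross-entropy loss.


L[0] = -ln(0.796) = 0.2282
L[1] = -ln(0.667) = 0.405
L[2] = -ln(0.216) = 1.5325
mean = (0.2282 + 0.405 + 1.5325)/3 = 0.7219

0.7219


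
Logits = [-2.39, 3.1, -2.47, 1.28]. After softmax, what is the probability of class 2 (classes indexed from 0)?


Exponentials: e^-2.39=0.0916, e^3.1=22.198, e^-2.47=0.0846, e^1.28=3.5966
Sum = 25.9708
Softmax = [0.0035, 0.8547, 0.0033, 0.1385]
p[2] = 0.0846/25.9708 = 0.0033

0.0033


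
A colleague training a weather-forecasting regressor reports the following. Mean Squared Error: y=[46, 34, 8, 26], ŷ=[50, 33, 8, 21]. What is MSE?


Squared errors: (46-50)²=16, (34-33)²=1, (8-8)²=0, (26-21)²=25
Sum = 42
MSE = 42/4 = 21/2

21/2


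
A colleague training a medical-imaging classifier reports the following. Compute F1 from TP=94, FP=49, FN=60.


Precision = 94/143 = 0.6573
Recall = 94/154 = 0.6104
F1 = 2·P·R/(P+R) = 2·TP/(2·TP+FP+FN) = 188/(188+49+60) = 188/297 = 0.633

0.633


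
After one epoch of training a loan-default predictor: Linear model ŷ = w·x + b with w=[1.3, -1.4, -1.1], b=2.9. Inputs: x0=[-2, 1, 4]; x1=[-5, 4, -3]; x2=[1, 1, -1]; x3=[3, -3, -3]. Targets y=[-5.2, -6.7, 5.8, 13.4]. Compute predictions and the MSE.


ŷ0 = (1.3)·(-2) + (-1.4)·(1) + (-1.1)·(4) + 2.9 = -5.5
ŷ1 = (1.3)·(-5) + (-1.4)·(4) + (-1.1)·(-3) + 2.9 = -5.9
ŷ2 = (1.3)·(1) + (-1.4)·(1) + (-1.1)·(-1) + 2.9 = 3.9
ŷ3 = (1.3)·(3) + (-1.4)·(-3) + (-1.1)·(-3) + 2.9 = 14.3
errors² = [0.09, 0.64, 3.61, 0.81]
MSE = 5.1500/4 = 1.2875

1.2875


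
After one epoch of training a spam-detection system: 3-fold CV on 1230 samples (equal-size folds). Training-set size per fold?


Fold size = 1230/3 = 410
Training per fold = 1230 - 410 = 820

820


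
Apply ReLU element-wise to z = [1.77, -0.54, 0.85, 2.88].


ReLU(1.77) = max(0, 1.77) = 1.77
ReLU(-0.54) = max(0, -0.54) = 0.0
ReLU(0.85) = max(0, 0.85) = 0.85
ReLU(2.88) = max(0, 2.88) = 2.88
result = [1.77, 0.0, 0.85, 2.88]

[1.77, 0.0, 0.85, 2.88]


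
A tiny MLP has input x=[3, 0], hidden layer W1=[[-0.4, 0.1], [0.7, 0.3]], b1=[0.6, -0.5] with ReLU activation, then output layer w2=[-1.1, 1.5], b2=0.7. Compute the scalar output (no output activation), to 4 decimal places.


z1[0] = (-0.4)·(3) + (0.1)·(0) + 0.6 = -0.6
z1[1] = (0.7)·(3) + (0.3)·(0) - 0.5 = 1.6
h = ReLU(z1) = [0.0, 1.6]
output = (-1.1)·(0.0) + (1.5)·(1.6) + 0.7 = 3.1

3.1


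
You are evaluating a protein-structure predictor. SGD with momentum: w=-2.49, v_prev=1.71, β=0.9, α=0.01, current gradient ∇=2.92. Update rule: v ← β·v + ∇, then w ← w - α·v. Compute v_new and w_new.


v_new = 0.9·1.71 + 2.92 = 1.539 + 2.92 = 4.459
w_new = -2.49 - 0.01·4.459 = -2.49 - 0.04459 = -2.53459

v_new=4.459, w_new=-2.53459


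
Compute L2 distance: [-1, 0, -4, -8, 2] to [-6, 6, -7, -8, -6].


d = √((-1+ 6)² + (0-6)² + (-4+ 7)² + (-8+ 8)² + (2+ 6)²)
  = √(25 + 36 + 9 + 0 + 64)
  = √134 = 11.5758

11.5758


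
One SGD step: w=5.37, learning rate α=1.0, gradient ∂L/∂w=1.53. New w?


w_new = w - α·∇
= 5.37 - 1.0·1.53
= 5.37 - 1.53
= 3.84

3.84


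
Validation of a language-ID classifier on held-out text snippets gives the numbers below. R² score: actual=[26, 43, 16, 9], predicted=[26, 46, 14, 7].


ȳ = 23.5
SS_res = Σ(y-ŷ)² = 17
SS_tot = Σ(y-ȳ)² = 653
R² = 1 - SS_res/SS_tot = 1 - 0.026 = 0.974

0.974


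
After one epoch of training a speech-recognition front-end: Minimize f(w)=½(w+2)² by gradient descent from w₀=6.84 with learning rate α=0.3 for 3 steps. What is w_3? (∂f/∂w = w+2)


step 1: grad = 6.84+2 = 8.84; w = 6.84 - 0.3·(8.84) = 4.188
step 2: grad = 4.188+2 = 6.188; w = 4.188 - 0.3·(6.188) = 2.3316
step 3: grad = 2.3316+2 = 4.3316; w = 2.3316 - 0.3·(4.3316) = 1.03212

1.03212


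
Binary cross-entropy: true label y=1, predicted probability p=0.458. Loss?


BCE = -[y·ln(p) + (1-y)·ln(1-p)]
= -1·ln(0.458) - 0
= -ln(0.458) = 0.7809

0.7809


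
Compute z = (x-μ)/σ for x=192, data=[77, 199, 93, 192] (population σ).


μ = 140.25, σ = 55.594
z = (192 - 140.25)/55.594 = 0.9309

0.9309


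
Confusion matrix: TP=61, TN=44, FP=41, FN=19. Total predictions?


Total = TP + TN + FP + FN
= 61 + 44 + 41 + 19
= 165
(Predicted positive: 102, predicted negative: 63)

165


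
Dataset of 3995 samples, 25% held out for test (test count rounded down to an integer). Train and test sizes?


Test = ⌊3995·25/100⌋ = 998
Train = 3995 - 998 = 2997

Train: 2997, Test: 998


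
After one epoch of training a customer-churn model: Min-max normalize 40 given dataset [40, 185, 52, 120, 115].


min=40, max=185
(40-40)/(185-40) = 0/145 = 0.0

0.0


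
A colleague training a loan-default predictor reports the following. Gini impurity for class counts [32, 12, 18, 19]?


Probabilities: [32/81, 12/81, 18/81, 19/81] ≈ [0.3951, 0.1481, 0.2222, 0.2346]
Σpᵢ² = (1024 + 144 + 324 + 361)/81² = 1853/6561
Gini = 1 - Σpᵢ² = 1 - 1853/6561 = 0.7176

0.7176


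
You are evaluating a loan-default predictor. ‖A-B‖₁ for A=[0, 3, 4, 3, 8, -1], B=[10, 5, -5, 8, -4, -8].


d = |0-10| + |3-5| + |4+ 5| + |3-8| + |8+ 4| + |-1+ 8|
  = 10 + 2 + 9 + 5 + 12 + 7
  = 45

45


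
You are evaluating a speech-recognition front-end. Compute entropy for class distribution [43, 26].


Probabilities: [43/69, 26/69] ≈ [0.6232, 0.3768]
H = -((43/69)·log₂(43/69) + (26/69)·log₂(26/69))
  = 0.9558 bits

0.9558 bits


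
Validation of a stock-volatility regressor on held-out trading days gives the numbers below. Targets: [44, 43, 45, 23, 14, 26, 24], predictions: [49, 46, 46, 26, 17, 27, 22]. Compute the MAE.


Absolute errors: |44-49|=5, |43-46|=3, |45-46|=1, |23-26|=3, |14-17|=3, |26-27|=1, |24-22|=2
Sum = 18
MAE = 18/7 = 18/7

18/7


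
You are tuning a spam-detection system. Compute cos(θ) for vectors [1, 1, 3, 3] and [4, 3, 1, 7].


A·B = 1·4 + 1·3 + 3·1 + 3·7 = 31
‖A‖ = √20 = 4.4721, ‖B‖ = √75 = 8.6603
cos = 31/(√20·√75) = 31/√1500 = 0.8004

0.8004


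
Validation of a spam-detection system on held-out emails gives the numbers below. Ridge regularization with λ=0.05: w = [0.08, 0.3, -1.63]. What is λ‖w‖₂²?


‖w‖₂² = (0.08)² + (0.3)² + (-1.63)²
     = 0.0064 + 0.09 + 2.6569
     = 2.7533
λ·‖w‖₂² = 0.05·2.7533 = 0.137665

0.137665


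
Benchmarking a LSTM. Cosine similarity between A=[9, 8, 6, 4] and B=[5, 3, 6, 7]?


A·B = 9·5 + 8·3 + 6·6 + 4·7 = 133
‖A‖ = √197 = 14.0357, ‖B‖ = √119 = 10.9087
cos = 133/(√197·√119) = 133/√23443 = 0.8687

0.8687


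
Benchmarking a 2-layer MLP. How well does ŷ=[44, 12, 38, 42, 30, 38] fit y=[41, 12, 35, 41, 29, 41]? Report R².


ȳ = 33.1667
SS_res = Σ(y-ŷ)² = 29
SS_tot = Σ(y-ȳ)² = 652.83
R² = 1 - SS_res/SS_tot = 1 - 0.0444 = 0.9556

0.9556


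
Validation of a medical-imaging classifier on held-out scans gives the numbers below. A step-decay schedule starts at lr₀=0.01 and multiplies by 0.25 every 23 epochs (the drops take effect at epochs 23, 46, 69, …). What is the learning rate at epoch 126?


n_drops = ⌊126/23⌋ = 5
lr = 0.01·0.25^5 = 0.01·0.0009765625 = 0.000009765625

0.000009765625


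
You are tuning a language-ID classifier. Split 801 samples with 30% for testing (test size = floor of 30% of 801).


Test = ⌊801·30/100⌋ = 240
Train = 801 - 240 = 561

Train: 561, Test: 240


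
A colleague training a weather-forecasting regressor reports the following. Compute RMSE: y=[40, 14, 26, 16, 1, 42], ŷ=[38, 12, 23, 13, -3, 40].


MSE = 46/6 = 7.6667
RMSE = √(46/6) = 2.7689

2.7689


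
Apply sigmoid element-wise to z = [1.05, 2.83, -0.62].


σ(1.05) = 1/(1+e^-1.05) = 0.7408
σ(2.83) = 1/(1+e^-2.83) = 0.9443
σ(-0.62) = 1/(1+e^0.62) = 0.3498
result = [0.7408, 0.9443, 0.3498]

[0.7408, 0.9443, 0.3498]


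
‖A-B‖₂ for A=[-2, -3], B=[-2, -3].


d = √((-2+ 2)² + (-3+ 3)²)
  = √(0 + 0)
  = √0 = 0.0

0.0


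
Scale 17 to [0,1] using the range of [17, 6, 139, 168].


min=6, max=168
(17-6)/(168-6) = 11/162 = 0.0679

0.0679


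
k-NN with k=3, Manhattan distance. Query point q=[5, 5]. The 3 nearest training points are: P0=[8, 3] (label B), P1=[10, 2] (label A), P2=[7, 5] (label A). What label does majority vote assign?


d(q,P0) = 5  (label B)
d(q,P1) = 8  (label A)
d(q,P2) = 2  (label A)
Votes: A=2, B=1
Majority → A

A


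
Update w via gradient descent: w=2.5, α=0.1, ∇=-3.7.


w_new = w - α·∇
= 2.5 - 0.1·-3.7
= 2.5 + 0.37
= 2.87

2.87


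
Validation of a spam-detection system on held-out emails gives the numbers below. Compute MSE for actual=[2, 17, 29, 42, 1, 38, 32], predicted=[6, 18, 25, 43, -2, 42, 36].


Squared errors: (2-6)²=16, (17-18)²=1, (29-25)²=16, (42-43)²=1, (1+ 2)²=9, (38-42)²=16, (32-36)²=16
Sum = 75
MSE = 75/7 = 75/7

75/7


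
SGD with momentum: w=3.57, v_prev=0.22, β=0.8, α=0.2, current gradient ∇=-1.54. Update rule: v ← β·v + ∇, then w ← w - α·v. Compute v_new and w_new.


v_new = 0.8·0.22 - 1.54 = 0.176 - 1.54 = -1.364
w_new = 3.57 - 0.2·-1.364 = 3.57 + 0.2728 = 3.8428

v_new=-1.364, w_new=3.8428


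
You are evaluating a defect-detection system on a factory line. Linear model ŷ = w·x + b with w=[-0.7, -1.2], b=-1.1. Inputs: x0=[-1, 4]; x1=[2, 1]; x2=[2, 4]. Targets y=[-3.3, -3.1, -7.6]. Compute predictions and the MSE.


ŷ0 = (-0.7)·(-1) + (-1.2)·(4) - 1.1 = -5.2
ŷ1 = (-0.7)·(2) + (-1.2)·(1) - 1.1 = -3.7
ŷ2 = (-0.7)·(2) + (-1.2)·(4) - 1.1 = -7.3
errors² = [3.61, 0.36, 0.09]
MSE = 4.0600/3 = 1.3533

1.3533


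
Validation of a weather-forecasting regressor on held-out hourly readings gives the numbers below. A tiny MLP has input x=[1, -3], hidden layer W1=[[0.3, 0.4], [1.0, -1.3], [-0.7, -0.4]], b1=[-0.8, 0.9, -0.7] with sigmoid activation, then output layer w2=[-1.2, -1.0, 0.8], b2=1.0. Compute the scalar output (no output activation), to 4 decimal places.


z1[0] = (0.3)·(1) + (0.4)·(-3) - 0.8 = -1.7
z1[1] = (1.0)·(1) + (-1.3)·(-3) + 0.9 = 5.8
z1[2] = (-0.7)·(1) + (-0.4)·(-3) - 0.7 = -0.2
h = sigmoid(z1) = [0.1545, 0.997, 0.4502]
output = (-1.2)·(0.1545) + (-1.0)·(0.997) + (0.8)·(0.4502) + 1.0 = 0.1778

0.1778


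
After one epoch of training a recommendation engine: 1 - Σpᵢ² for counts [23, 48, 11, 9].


Probabilities: [23/91, 48/91, 11/91, 9/91] ≈ [0.2527, 0.5275, 0.1209, 0.0989]
Σpᵢ² = (529 + 2304 + 121 + 81)/91² = 3035/8281
Gini = 1 - Σpᵢ² = 1 - 3035/8281 = 0.6335

0.6335


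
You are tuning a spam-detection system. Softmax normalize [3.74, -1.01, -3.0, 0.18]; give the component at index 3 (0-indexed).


Exponentials: e^3.74=42.098, e^-1.01=0.3642, e^-3.0=0.0498, e^0.18=1.1972
Sum = 43.7092
Softmax = [0.9631, 0.0083, 0.0011, 0.0274]
p[3] = 1.1972/43.7092 = 0.0274

0.0274


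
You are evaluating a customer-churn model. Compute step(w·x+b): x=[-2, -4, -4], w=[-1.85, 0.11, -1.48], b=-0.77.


z = (-2)·(-1.85) + (-4)·(0.11) + (-4)·(-1.48) - 0.77
  = 8.41
step(z) = 1 (z≥0)

1


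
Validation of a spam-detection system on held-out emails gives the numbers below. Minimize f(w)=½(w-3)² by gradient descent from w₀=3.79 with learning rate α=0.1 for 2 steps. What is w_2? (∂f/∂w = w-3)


step 1: grad = 3.79-3 = 0.79; w = 3.79 - 0.1·(0.79) = 3.711
step 2: grad = 3.711-3 = 0.711; w = 3.711 - 0.1·(0.711) = 3.6399

3.6399


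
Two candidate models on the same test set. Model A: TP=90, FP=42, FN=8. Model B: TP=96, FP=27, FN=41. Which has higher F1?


Model A: P=90/132=0.6818, R=90/98=0.9184, F1=2PR/(P+R)=2TP/(2TP+FP+FN)=180/230=0.7826
Model B: P=96/123=0.7805, R=96/137=0.7007, F1=2PR/(P+R)=2TP/(2TP+FP+FN)=192/260=0.7385
0.7826 > 0.7385 → Model A

Model A


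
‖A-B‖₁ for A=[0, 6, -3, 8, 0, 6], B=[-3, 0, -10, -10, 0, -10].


d = |0+ 3| + |6-0| + |-3+ 10| + |8+ 10| + |0-0| + |6+ 10|
  = 3 + 6 + 7 + 18 + 0 + 16
  = 50

50


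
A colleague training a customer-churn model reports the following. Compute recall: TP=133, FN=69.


Recall = TP/(TP+FN)
= 133/(133+69)
= 133/202 = 65.84%

65.84%


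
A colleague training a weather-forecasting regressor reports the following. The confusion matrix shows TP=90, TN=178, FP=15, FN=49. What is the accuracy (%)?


Accuracy = (TP+TN)/(TP+TN+FP+FN)
= (90+178)/(332)
= 268/332 = 80.72%

80.72%


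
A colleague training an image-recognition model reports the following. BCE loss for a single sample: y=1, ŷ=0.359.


BCE = -[y·ln(p) + (1-y)·ln(1-p)]
= -1·ln(0.359) - 0
= -ln(0.359) = 1.0244

1.0244


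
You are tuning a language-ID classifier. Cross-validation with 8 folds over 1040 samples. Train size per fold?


Fold size = 1040/8 = 130
Training per fold = 1040 - 130 = 910

910


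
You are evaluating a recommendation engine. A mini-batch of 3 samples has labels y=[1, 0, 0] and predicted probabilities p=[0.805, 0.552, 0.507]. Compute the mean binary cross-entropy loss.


L[0] = -ln(0.805) = 0.2169
L[1] = -ln(1-0.552) = -ln(0.448) = 0.803
L[2] = -ln(1-0.507) = -ln(0.493) = 0.7072
mean = (0.2169 + 0.803 + 0.7072)/3 = 0.5757

0.5757


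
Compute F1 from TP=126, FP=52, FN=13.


Precision = 126/178 = 0.7079
Recall = 126/139 = 0.9065
F1 = 2·P·R/(P+R) = 2·TP/(2·TP+FP+FN) = 252/(252+52+13) = 252/317 = 0.795

0.795


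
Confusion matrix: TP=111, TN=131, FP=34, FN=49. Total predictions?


Total = TP + TN + FP + FN
= 111 + 131 + 34 + 49
= 325
(Predicted positive: 145, predicted negative: 180)

325


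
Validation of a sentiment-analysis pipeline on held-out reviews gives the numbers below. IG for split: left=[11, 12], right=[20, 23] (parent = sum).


Parent = [31, 35], H_parent = 0.9973
H_left = 0.9986 (n=23), H_right = 0.9965 (n=43)
H_children = (23/66)·0.9986 + (43/66)·0.9965 = 0.9972
IG = 0.9973 - 0.9972 = 0.0001

0.0001


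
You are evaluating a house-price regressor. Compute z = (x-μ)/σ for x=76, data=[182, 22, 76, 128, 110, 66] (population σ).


μ = 97.3333, σ = 50.6316
z = (76 - 97.3333)/50.6316 = -0.4213

-0.4213


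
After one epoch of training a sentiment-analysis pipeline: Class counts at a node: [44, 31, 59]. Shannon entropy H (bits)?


Probabilities: [44/134, 31/134, 59/134] ≈ [0.3284, 0.2313, 0.4403]
H = -((44/134)·log₂(44/134) + (31/134)·log₂(31/134) + (59/134)·log₂(59/134))
  = 1.5372 bits

1.5372 bits


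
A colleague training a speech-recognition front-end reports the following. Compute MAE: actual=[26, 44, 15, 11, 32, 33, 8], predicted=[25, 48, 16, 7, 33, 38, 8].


Absolute errors: |26-25|=1, |44-48|=4, |15-16|=1, |11-7|=4, |32-33|=1, |33-38|=5, |8-8|=0
Sum = 16
MAE = 16/7 = 16/7

16/7


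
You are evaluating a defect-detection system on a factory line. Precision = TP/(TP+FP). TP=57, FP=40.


Precision = TP/(TP+FP)
= 57/(57+40)
= 57/97 = 58.76%

58.76%


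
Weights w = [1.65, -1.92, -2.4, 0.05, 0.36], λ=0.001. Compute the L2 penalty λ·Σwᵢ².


‖w‖₂² = (1.65)² + (-1.92)² + (-2.4)² + (0.05)² + (0.36)²
     = 2.7225 + 3.6864 + 5.76 + 0.0025 + 0.1296
     = 12.301
λ·‖w‖₂² = 0.001·12.301 = 0.012301

0.012301


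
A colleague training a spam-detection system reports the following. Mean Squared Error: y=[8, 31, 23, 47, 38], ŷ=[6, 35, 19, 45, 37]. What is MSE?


Squared errors: (8-6)²=4, (31-35)²=16, (23-19)²=16, (47-45)²=4, (38-37)²=1
Sum = 41
MSE = 41/5 = 41/5

41/5


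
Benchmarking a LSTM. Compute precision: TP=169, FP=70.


Precision = TP/(TP+FP)
= 169/(169+70)
= 169/239 = 70.71%

70.71%


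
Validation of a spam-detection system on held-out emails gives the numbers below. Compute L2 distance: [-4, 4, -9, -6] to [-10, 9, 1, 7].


d = √((-4+ 10)² + (4-9)² + (-9-1)² + (-6-7)²)
  = √(36 + 25 + 100 + 169)
  = √330 = 18.1659

18.1659


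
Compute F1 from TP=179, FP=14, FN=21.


Precision = 179/193 = 0.9275
Recall = 179/200 = 0.895
F1 = 2·P·R/(P+R) = 2·TP/(2·TP+FP+FN) = 358/(358+14+21) = 358/393 = 0.9109

0.9109


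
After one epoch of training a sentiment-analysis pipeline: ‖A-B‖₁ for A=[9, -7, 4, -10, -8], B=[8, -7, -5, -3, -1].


d = |9-8| + |-7+ 7| + |4+ 5| + |-10+ 3| + |-8+ 1|
  = 1 + 0 + 9 + 7 + 7
  = 24

24


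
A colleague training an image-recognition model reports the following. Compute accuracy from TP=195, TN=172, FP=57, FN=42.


Accuracy = (TP+TN)/(TP+TN+FP+FN)
= (195+172)/(466)
= 367/466 = 78.76%

78.76%


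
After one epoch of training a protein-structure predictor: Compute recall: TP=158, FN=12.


Recall = TP/(TP+FN)
= 158/(158+12)
= 158/170 = 92.94%

92.94%


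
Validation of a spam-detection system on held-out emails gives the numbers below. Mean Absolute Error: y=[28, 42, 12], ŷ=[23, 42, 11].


Absolute errors: |28-23|=5, |42-42|=0, |12-11|=1
Sum = 6
MAE = 6/3 = 2

2


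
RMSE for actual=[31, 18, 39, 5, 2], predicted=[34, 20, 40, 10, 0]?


MSE = 43/5 = 8.6
RMSE = √(43/5) = 2.9326

2.9326


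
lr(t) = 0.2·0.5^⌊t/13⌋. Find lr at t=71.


n_drops = ⌊71/13⌋ = 5
lr = 0.2·0.5^5 = 0.2·0.03125 = 0.00625

0.00625


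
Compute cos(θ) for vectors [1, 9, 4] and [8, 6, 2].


A·B = 1·8 + 9·6 + 4·2 = 70
‖A‖ = √98 = 9.8995, ‖B‖ = √104 = 10.198
cos = 70/(√98·√104) = 70/√10192 = 0.6934

0.6934


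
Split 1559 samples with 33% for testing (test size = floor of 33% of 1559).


Test = ⌊1559·33/100⌋ = 514
Train = 1559 - 514 = 1045

Train: 1045, Test: 514


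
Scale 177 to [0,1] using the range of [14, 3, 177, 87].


min=3, max=177
(177-3)/(177-3) = 174/174 = 1.0

1.0


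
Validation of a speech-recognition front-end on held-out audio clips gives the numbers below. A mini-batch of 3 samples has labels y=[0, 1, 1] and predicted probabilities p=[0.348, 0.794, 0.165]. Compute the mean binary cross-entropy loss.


L[0] = -ln(1-0.348) = -ln(0.652) = 0.4277
L[1] = -ln(0.794) = 0.2307
L[2] = -ln(0.165) = 1.8018
mean = (0.4277 + 0.2307 + 1.8018)/3 = 0.8201

0.8201


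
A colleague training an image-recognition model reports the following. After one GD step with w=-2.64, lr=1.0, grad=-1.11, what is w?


w_new = w - α·∇
= -2.64 - 1.0·-1.11
= -2.64 + 1.11
= -1.53

-1.53


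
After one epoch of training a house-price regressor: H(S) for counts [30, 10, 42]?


Probabilities: [30/82, 10/82, 42/82] ≈ [0.3659, 0.122, 0.5122]
H = -((30/82)·log₂(30/82) + (10/82)·log₂(10/82) + (42/82)·log₂(42/82))
  = 1.3953 bits

1.3953 bits


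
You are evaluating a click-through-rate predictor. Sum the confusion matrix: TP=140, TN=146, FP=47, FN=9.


Total = TP + TN + FP + FN
= 140 + 146 + 47 + 9
= 342
(Predicted positive: 187, predicted negative: 155)

342


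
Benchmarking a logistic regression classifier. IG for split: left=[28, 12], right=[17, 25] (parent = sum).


Parent = [45, 37], H_parent = 0.9931
H_left = 0.8813 (n=40), H_right = 0.9737 (n=42)
H_children = (40/82)·0.8813 + (42/82)·0.9737 = 0.9286
IG = 0.9931 - 0.9286 = 0.0645

0.0645


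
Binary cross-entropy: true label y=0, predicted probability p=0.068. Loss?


BCE = -[y·ln(p) + (1-y)·ln(1-p)]
= -0 - 1·ln(1-0.068)
= -ln(0.932) = 0.0704

0.0704


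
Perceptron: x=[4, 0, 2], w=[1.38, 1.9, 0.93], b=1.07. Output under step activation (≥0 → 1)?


z = (4)·(1.38) + (0)·(1.9) + (2)·(0.93) + 1.07
  = 8.45
step(z) = 1 (z≥0)

1


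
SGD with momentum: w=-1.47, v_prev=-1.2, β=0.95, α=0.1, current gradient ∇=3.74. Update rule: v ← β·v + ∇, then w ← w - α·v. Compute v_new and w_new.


v_new = 0.95·-1.2 + 3.74 = -1.14 + 3.74 = 2.6
w_new = -1.47 - 0.1·2.6 = -1.47 - 0.26 = -1.73

v_new=2.6, w_new=-1.73


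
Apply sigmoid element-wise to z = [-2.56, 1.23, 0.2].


σ(-2.56) = 1/(1+e^2.56) = 0.0718
σ(1.23) = 1/(1+e^-1.23) = 0.7738
σ(0.2) = 1/(1+e^-0.2) = 0.5498
result = [0.0718, 0.7738, 0.5498]

[0.0718, 0.7738, 0.5498]


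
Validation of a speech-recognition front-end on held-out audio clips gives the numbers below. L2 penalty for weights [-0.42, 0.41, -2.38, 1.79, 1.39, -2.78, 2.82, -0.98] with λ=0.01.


‖w‖₂² = (-0.42)² + (0.41)² + (-2.38)² + (1.79)² + (1.39)² + (-2.78)² + (2.82)² + (-0.98)²
     = 0.1764 + 0.1681 + 5.6644 + 3.2041 + 1.9321 + 7.7284 + 7.9524 + 0.9604
     = 27.7863
λ·‖w‖₂² = 0.01·27.7863 = 0.277863

0.277863


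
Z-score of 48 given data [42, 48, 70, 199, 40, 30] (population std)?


μ = 71.5, σ = 58.3031
z = (48 - 71.5)/58.3031 = -0.4031

-0.4031


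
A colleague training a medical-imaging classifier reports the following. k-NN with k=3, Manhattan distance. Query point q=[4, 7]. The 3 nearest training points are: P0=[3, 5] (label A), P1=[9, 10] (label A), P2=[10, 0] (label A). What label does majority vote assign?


d(q,P0) = 3  (label A)
d(q,P1) = 8  (label A)
d(q,P2) = 13  (label A)
Votes: A=3, B=0
Majority → A

A


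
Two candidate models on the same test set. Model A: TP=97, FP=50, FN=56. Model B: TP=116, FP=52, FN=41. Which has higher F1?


Model A: P=97/147=0.6599, R=97/153=0.634, F1=2PR/(P+R)=2TP/(2TP+FP+FN)=194/300=0.6467
Model B: P=116/168=0.6905, R=116/157=0.7389, F1=2PR/(P+R)=2TP/(2TP+FP+FN)=232/325=0.7138
0.6467 < 0.7138 → Model B

Model B


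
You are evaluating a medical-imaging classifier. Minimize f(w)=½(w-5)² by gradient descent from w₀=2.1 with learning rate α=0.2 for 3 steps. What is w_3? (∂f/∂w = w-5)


step 1: grad = 2.1-5 = -2.9; w = 2.1 - 0.2·(-2.9) = 2.68
step 2: grad = 2.68-5 = -2.32; w = 2.68 - 0.2·(-2.32) = 3.144
step 3: grad = 3.144-5 = -1.856; w = 3.144 - 0.2·(-1.856) = 3.5152

3.5152


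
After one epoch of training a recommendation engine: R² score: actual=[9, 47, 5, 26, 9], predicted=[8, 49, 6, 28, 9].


ȳ = 19.2
SS_res = Σ(y-ŷ)² = 10
SS_tot = Σ(y-ȳ)² = 1228.8
R² = 1 - SS_res/SS_tot = 1 - 0.0081 = 0.9919

0.9919


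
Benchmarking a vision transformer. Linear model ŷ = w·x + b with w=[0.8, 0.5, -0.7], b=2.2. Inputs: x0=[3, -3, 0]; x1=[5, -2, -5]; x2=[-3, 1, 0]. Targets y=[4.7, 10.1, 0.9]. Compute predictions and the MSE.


ŷ0 = (0.8)·(3) + (0.5)·(-3) + (-0.7)·(0) + 2.2 = 3.1
ŷ1 = (0.8)·(5) + (0.5)·(-2) + (-0.7)·(-5) + 2.2 = 8.7
ŷ2 = (0.8)·(-3) + (0.5)·(1) + (-0.7)·(0) + 2.2 = 0.3
errors² = [2.56, 1.96, 0.36]
MSE = 4.8800/3 = 1.6267

1.6267


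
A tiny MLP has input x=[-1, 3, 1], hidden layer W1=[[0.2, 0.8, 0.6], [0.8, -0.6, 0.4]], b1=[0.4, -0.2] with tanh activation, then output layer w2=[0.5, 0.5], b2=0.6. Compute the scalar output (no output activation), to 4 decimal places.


z1[0] = (0.2)·(-1) + (0.8)·(3) + (0.6)·(1) + 0.4 = 3.2
z1[1] = (0.8)·(-1) + (-0.6)·(3) + (0.4)·(1) - 0.2 = -2.4
h = tanh(z1) = [0.9967, -0.9837]
output = (0.5)·(0.9967) + (0.5)·(-0.9837) + 0.6 = 0.6065

0.6065


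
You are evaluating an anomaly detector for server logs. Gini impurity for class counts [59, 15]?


Probabilities: [59/74, 15/74] ≈ [0.7973, 0.2027]
Σpᵢ² = (3481 + 225)/74² = 3706/5476
Gini = 1 - Σpᵢ² = 1 - 3706/5476 = 0.3232

0.3232


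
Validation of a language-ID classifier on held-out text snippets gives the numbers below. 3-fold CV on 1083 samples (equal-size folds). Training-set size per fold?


Fold size = 1083/3 = 361
Training per fold = 1083 - 361 = 722

722


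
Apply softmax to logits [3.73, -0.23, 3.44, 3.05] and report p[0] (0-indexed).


Exponentials: e^3.73=41.6791, e^-0.23=0.7945, e^3.44=31.187, e^3.05=21.1153
Sum = 94.7759
Softmax = [0.4398, 0.0084, 0.3291, 0.2228]
p[0] = 41.6791/94.7759 = 0.4398

0.4398


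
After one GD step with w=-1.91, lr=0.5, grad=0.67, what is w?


w_new = w - α·∇
= -1.91 - 0.5·0.67
= -1.91 - 0.335
= -2.245

-2.245


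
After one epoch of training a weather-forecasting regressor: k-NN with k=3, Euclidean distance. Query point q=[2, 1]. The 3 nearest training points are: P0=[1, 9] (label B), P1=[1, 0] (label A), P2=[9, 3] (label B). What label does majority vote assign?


d(q,P0) = 8.0623  (label B)
d(q,P1) = 1.4142  (label A)
d(q,P2) = 7.2801  (label B)
Votes: A=1, B=2
Majority → B

B


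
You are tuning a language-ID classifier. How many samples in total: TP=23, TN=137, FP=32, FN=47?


Total = TP + TN + FP + FN
= 23 + 137 + 32 + 47
= 239
(Predicted positive: 55, predicted negative: 184)

239


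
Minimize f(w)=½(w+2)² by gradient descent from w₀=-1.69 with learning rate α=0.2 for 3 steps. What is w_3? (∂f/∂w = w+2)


step 1: grad = -1.69+2 = 0.31; w = -1.69 - 0.2·(0.31) = -1.752
step 2: grad = -1.752+2 = 0.248; w = -1.752 - 0.2·(0.248) = -1.8016
step 3: grad = -1.8016+2 = 0.1984; w = -1.8016 - 0.2·(0.1984) = -1.84128

-1.84128


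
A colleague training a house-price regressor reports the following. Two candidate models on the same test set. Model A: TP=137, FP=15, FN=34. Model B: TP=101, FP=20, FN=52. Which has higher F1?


Model A: P=137/152=0.9013, R=137/171=0.8012, F1=2PR/(P+R)=2TP/(2TP+FP+FN)=274/323=0.8483
Model B: P=101/121=0.8347, R=101/153=0.6601, F1=2PR/(P+R)=2TP/(2TP+FP+FN)=202/274=0.7372
0.8483 > 0.7372 → Model A

Model A


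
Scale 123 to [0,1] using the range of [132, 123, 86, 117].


min=86, max=132
(123-86)/(132-86) = 37/46 = 0.8043

0.8043


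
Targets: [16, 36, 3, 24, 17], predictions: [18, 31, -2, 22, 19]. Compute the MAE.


Absolute errors: |16-18|=2, |36-31|=5, |3+ 2|=5, |24-22|=2, |17-19|=2
Sum = 16
MAE = 16/5 = 16/5

16/5


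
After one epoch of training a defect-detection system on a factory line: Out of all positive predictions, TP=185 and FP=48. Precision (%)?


Precision = TP/(TP+FP)
= 185/(185+48)
= 185/233 = 79.4%

79.4%


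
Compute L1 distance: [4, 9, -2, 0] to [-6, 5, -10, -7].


d = |4+ 6| + |9-5| + |-2+ 10| + |0+ 7|
  = 10 + 4 + 8 + 7
  = 29

29


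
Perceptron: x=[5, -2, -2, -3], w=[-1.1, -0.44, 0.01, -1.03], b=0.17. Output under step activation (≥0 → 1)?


z = (5)·(-1.1) + (-2)·(-0.44) + (-2)·(0.01) + (-3)·(-1.03) + 0.17
  = -1.38
step(z) = 0 (z<0)

0


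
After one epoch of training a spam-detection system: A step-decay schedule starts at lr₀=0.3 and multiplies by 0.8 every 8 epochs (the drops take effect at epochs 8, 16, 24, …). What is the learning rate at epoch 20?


n_drops = ⌊20/8⌋ = 2
lr = 0.3·0.8^2 = 0.3·0.64 = 0.192

0.192


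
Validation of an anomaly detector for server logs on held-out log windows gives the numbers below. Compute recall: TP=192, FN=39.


Recall = TP/(TP+FN)
= 192/(192+39)
= 192/231 = 83.12%

83.12%


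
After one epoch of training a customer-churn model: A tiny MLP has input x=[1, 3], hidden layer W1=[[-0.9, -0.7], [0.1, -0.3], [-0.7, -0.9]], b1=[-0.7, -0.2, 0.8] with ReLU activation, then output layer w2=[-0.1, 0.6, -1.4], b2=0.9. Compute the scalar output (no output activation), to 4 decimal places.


z1[0] = (-0.9)·(1) + (-0.7)·(3) - 0.7 = -3.7
z1[1] = (0.1)·(1) + (-0.3)·(3) - 0.2 = -1.0
z1[2] = (-0.7)·(1) + (-0.9)·(3) + 0.8 = -2.6
h = ReLU(z1) = [0.0, 0.0, 0.0]
output = (-0.1)·(0.0) + (0.6)·(0.0) + (-1.4)·(0.0) + 0.9 = 0.9

0.9


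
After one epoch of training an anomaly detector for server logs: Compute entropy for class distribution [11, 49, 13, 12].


Probabilities: [11/85, 49/85, 13/85, 12/85] ≈ [0.1294, 0.5765, 0.1529, 0.1412]
H = -((11/85)·log₂(11/85) + (49/85)·log₂(49/85) + (13/85)·log₂(13/85) + (12/85)·log₂(12/85))
  = 1.6529 bits

1.6529 bits


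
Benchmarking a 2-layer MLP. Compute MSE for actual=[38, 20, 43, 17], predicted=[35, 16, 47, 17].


Squared errors: (38-35)²=9, (20-16)²=16, (43-47)²=16, (17-17)²=0
Sum = 41
MSE = 41/4 = 41/4

41/4


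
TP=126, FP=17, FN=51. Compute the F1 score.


Precision = 126/143 = 0.8811
Recall = 126/177 = 0.7119
F1 = 2·P·R/(P+R) = 2·TP/(2·TP+FP+FN) = 252/(252+17+51) = 252/320 = 0.7875

0.7875


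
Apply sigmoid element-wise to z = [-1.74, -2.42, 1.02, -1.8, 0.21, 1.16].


σ(-1.74) = 1/(1+e^1.74) = 0.1493
σ(-2.42) = 1/(1+e^2.42) = 0.0817
σ(1.02) = 1/(1+e^-1.02) = 0.735
σ(-1.8) = 1/(1+e^1.8) = 0.1419
σ(0.21) = 1/(1+e^-0.21) = 0.5523
σ(1.16) = 1/(1+e^-1.16) = 0.7613
result = [0.1493, 0.0817, 0.735, 0.1419, 0.5523, 0.7613]

[0.1493, 0.0817, 0.735, 0.1419, 0.5523, 0.7613]


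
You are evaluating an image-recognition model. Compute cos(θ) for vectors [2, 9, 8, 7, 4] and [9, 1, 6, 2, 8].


A·B = 2·9 + 9·1 + 8·6 + 7·2 + 4·8 = 121
‖A‖ = √214 = 14.6287, ‖B‖ = √186 = 13.6382
cos = 121/(√214·√186) = 121/√39804 = 0.6065

0.6065


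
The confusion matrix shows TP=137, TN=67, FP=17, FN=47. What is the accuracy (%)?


Accuracy = (TP+TN)/(TP+TN+FP+FN)
= (137+67)/(268)
= 204/268 = 76.12%

76.12%


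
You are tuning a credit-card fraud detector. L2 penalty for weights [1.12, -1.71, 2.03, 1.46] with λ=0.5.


‖w‖₂² = (1.12)² + (-1.71)² + (2.03)² + (1.46)²
     = 1.2544 + 2.9241 + 4.1209 + 2.1316
     = 10.431
λ·‖w‖₂² = 0.5·10.431 = 5.2155

5.2155


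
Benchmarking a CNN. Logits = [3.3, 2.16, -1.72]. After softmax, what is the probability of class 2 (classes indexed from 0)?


Exponentials: e^3.3=27.1126, e^2.16=8.6711, e^-1.72=0.1791
Sum = 35.9628
Softmax = [0.7539, 0.2411, 0.005]
p[2] = 0.1791/35.9628 = 0.005

0.005


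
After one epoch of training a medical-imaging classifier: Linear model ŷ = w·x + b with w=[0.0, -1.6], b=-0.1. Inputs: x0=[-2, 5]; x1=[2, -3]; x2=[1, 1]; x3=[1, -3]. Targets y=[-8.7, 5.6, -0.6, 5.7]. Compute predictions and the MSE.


ŷ0 = (0.0)·(-2) + (-1.6)·(5) - 0.1 = -8.1
ŷ1 = (0.0)·(2) + (-1.6)·(-3) - 0.1 = 4.7
ŷ2 = (0.0)·(1) + (-1.6)·(1) - 0.1 = -1.7
ŷ3 = (0.0)·(1) + (-1.6)·(-3) - 0.1 = 4.7
errors² = [0.36, 0.81, 1.21, 1.0]
MSE = 3.3800/4 = 0.845

0.845


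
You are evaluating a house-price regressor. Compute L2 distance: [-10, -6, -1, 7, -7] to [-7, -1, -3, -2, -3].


d = √((-10+ 7)² + (-6+ 1)² + (-1+ 3)² + (7+ 2)² + (-7+ 3)²)
  = √(9 + 25 + 4 + 81 + 16)
  = √135 = 11.619

11.619


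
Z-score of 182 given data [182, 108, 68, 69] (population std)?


μ = 106.75, σ = 46.3431
z = (182 - 106.75)/46.3431 = 1.6238

1.6238


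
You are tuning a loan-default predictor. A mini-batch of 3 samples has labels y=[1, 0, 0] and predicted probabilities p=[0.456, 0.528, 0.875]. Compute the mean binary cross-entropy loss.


L[0] = -ln(0.456) = 0.7853
L[1] = -ln(1-0.528) = -ln(0.472) = 0.7508
L[2] = -ln(1-0.875) = -ln(0.125) = 2.0794
mean = (0.7853 + 0.7508 + 2.0794)/3 = 1.2052

1.2052


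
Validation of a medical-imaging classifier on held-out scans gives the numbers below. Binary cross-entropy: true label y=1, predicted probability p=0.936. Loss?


BCE = -[y·ln(p) + (1-y)·ln(1-p)]
= -1·ln(0.936) - 0
= -ln(0.936) = 0.0661

0.0661


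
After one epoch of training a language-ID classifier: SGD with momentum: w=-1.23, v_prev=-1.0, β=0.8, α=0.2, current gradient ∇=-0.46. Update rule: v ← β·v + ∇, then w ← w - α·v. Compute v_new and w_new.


v_new = 0.8·-1.0 - 0.46 = -0.8 - 0.46 = -1.26
w_new = -1.23 - 0.2·-1.26 = -1.23 + 0.252 = -0.978

v_new=-1.26, w_new=-0.978


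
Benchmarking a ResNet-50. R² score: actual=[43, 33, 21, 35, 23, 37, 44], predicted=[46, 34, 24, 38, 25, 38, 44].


ȳ = 33.7143
SS_res = Σ(y-ŷ)² = 33
SS_tot = Σ(y-ȳ)² = 481.43
R² = 1 - SS_res/SS_tot = 1 - 0.0685 = 0.9315

0.9315


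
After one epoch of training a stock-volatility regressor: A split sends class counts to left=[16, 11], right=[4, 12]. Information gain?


Parent = [20, 23], H_parent = 0.9965
H_left = 0.9751 (n=27), H_right = 0.8113 (n=16)
H_children = (27/43)·0.9751 + (16/43)·0.8113 = 0.9142
IG = 0.9965 - 0.9142 = 0.0823

0.0823


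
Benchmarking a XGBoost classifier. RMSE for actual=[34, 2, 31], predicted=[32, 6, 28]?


MSE = 29/3 = 9.6667
RMSE = √(29/3) = 3.1091

3.1091


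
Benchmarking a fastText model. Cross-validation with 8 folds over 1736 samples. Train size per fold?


Fold size = 1736/8 = 217
Training per fold = 1736 - 217 = 1519

1519


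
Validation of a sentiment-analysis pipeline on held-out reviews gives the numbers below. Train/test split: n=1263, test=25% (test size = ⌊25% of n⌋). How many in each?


Test = ⌊1263·25/100⌋ = 315
Train = 1263 - 315 = 948

Train: 948, Test: 315


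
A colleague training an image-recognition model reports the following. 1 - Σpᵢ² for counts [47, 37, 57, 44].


Probabilities: [47/185, 37/185, 57/185, 44/185] ≈ [0.2541, 0.2, 0.3081, 0.2378]
Σpᵢ² = (2209 + 1369 + 3249 + 1936)/185² = 8763/34225
Gini = 1 - Σpᵢ² = 1 - 8763/34225 = 0.744

0.744


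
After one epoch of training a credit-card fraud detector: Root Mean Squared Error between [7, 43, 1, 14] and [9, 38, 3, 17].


MSE = 42/4 = 10.5
RMSE = √(42/4) = 3.2404

3.2404


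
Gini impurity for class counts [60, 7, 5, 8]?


Probabilities: [60/80, 7/80, 5/80, 8/80] ≈ [0.75, 0.0875, 0.0625, 0.1]
Σpᵢ² = (3600 + 49 + 25 + 64)/80² = 3738/6400
Gini = 1 - Σpᵢ² = 1 - 3738/6400 = 0.4159

0.4159


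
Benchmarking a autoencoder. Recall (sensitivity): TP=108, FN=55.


Recall = TP/(TP+FN)
= 108/(108+55)
= 108/163 = 66.26%

66.26%


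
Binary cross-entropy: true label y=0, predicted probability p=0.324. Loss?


BCE = -[y·ln(p) + (1-y)·ln(1-p)]
= -0 - 1·ln(1-0.324)
= -ln(0.676) = 0.3916

0.3916


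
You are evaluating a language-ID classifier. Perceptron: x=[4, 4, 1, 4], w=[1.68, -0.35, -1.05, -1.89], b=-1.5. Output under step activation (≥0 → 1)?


z = (4)·(1.68) + (4)·(-0.35) + (1)·(-1.05) + (4)·(-1.89) - 1.5
  = -4.79
step(z) = 0 (z<0)

0


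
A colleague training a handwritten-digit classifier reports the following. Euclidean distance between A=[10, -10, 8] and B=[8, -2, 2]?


d = √((10-8)² + (-10+ 2)² + (8-2)²)
  = √(4 + 64 + 36)
  = √104 = 10.198

10.198


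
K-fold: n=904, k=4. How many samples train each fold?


Fold size = 904/4 = 226
Training per fold = 904 - 226 = 678

678


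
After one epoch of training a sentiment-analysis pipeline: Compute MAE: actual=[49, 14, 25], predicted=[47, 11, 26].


Absolute errors: |49-47|=2, |14-11|=3, |25-26|=1
Sum = 6
MAE = 6/3 = 2

2


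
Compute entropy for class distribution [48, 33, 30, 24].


Probabilities: [48/135, 33/135, 30/135, 24/135] ≈ [0.3556, 0.2444, 0.2222, 0.1778]
H = -((48/135)·log₂(48/135) + (33/135)·log₂(33/135) + (30/135)·log₂(30/135) + (24/135)·log₂(24/135))
  = 1.9525 bits

1.9525 bits


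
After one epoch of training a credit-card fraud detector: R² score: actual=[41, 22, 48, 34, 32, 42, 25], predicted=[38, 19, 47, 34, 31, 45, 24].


ȳ = 34.8571
SS_res = Σ(y-ŷ)² = 30
SS_tot = Σ(y-ȳ)² = 532.86
R² = 1 - SS_res/SS_tot = 1 - 0.0563 = 0.9437

0.9437


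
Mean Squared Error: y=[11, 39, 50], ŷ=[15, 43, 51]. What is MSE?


Squared errors: (11-15)²=16, (39-43)²=16, (50-51)²=1
Sum = 33
MSE = 33/3 = 11

11


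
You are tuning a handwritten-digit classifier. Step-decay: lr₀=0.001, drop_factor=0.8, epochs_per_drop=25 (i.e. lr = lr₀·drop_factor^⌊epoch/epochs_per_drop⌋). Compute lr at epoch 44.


n_drops = ⌊44/25⌋ = 1
lr = 0.001·0.8^1 = 0.001·0.8 = 0.0008

0.0008


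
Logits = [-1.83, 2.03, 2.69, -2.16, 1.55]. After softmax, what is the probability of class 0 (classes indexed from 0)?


Exponentials: e^-1.83=0.1604, e^2.03=7.6141, e^2.69=14.7317, e^-2.16=0.1153, e^1.55=4.7115
Sum = 27.333
Softmax = [0.0059, 0.2786, 0.539, 0.0042, 0.1724]
p[0] = 0.1604/27.333 = 0.0059

0.0059


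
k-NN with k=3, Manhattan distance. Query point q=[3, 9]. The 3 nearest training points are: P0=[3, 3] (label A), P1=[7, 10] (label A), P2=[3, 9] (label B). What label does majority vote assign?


d(q,P0) = 6  (label A)
d(q,P1) = 5  (label A)
d(q,P2) = 0  (label B)
Votes: A=2, B=1
Majority → A

A


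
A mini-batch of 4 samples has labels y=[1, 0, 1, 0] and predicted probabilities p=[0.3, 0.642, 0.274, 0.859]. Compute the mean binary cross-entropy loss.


L[0] = -ln(0.3) = 1.204
L[1] = -ln(1-0.642) = -ln(0.358) = 1.0272
L[2] = -ln(0.274) = 1.2946
L[3] = -ln(1-0.859) = -ln(0.141) = 1.959
mean = (1.204 + 1.0272 + 1.2946 + 1.959)/4 = 1.3712

1.3712


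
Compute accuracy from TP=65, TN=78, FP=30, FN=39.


Accuracy = (TP+TN)/(TP+TN+FP+FN)
= (65+78)/(212)
= 143/212 = 67.45%

67.45%


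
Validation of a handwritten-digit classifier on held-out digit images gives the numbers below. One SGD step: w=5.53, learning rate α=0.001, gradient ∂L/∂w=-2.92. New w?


w_new = w - α·∇
= 5.53 - 0.001·-2.92
= 5.53 + 0.00292
= 5.53292

5.53292


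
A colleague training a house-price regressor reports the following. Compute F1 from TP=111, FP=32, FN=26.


Precision = 111/143 = 0.7762
Recall = 111/137 = 0.8102
F1 = 2·P·R/(P+R) = 2·TP/(2·TP+FP+FN) = 222/(222+32+26) = 222/280 = 0.7929

0.7929


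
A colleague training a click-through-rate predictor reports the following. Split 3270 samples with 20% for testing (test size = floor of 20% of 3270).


Test = ⌊3270·20/100⌋ = 654
Train = 3270 - 654 = 2616

Train: 2616, Test: 654


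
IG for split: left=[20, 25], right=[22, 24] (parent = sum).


Parent = [42, 49], H_parent = 0.9957
H_left = 0.9911 (n=45), H_right = 0.9986 (n=46)
H_children = (45/91)·0.9911 + (46/91)·0.9986 = 0.9949
IG = 0.9957 - 0.9949 = 0.0008

0.0008


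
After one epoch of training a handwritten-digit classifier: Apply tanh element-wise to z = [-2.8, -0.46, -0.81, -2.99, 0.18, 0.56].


tanh(-2.8) = -0.9926
tanh(-0.46) = -0.4301
tanh(-0.81) = -0.6696
tanh(-2.99) = -0.995
tanh(0.18) = 0.1781
tanh(0.56) = 0.508
result = [-0.9926, -0.4301, -0.6696, -0.995, 0.1781, 0.508]

[-0.9926, -0.4301, -0.6696, -0.995, 0.1781, 0.508]


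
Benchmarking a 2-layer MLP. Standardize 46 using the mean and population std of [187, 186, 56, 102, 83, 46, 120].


μ = 111.4286, σ = 52.9092
z = (46 - 111.4286)/52.9092 = -1.2366

-1.2366


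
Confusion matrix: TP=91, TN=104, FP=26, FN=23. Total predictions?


Total = TP + TN + FP + FN
= 91 + 104 + 26 + 23
= 244
(Predicted positive: 117, predicted negative: 127)

244


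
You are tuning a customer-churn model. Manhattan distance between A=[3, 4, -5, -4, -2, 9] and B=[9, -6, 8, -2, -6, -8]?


d = |3-9| + |4+ 6| + |-5-8| + |-4+ 2| + |-2+ 6| + |9+ 8|
  = 6 + 10 + 13 + 2 + 4 + 17
  = 52

52


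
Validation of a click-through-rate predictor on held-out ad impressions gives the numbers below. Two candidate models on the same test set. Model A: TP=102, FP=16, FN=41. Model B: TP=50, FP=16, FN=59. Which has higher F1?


Model A: P=102/118=0.8644, R=102/143=0.7133, F1=2PR/(P+R)=2TP/(2TP+FP+FN)=204/261=0.7816
Model B: P=50/66=0.7576, R=50/109=0.4587, F1=2PR/(P+R)=2TP/(2TP+FP+FN)=100/175=0.5714
0.7816 > 0.5714 → Model A

Model A


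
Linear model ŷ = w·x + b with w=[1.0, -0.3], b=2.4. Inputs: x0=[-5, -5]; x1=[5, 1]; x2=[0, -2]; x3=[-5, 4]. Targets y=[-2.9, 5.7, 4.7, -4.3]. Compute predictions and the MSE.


ŷ0 = (1.0)·(-5) + (-0.3)·(-5) + 2.4 = -1.1
ŷ1 = (1.0)·(5) + (-0.3)·(1) + 2.4 = 7.1
ŷ2 = (1.0)·(0) + (-0.3)·(-2) + 2.4 = 3.0
ŷ3 = (1.0)·(-5) + (-0.3)·(4) + 2.4 = -3.8
errors² = [3.24, 1.96, 2.89, 0.25]
MSE = 8.3400/4 = 2.085

2.085
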